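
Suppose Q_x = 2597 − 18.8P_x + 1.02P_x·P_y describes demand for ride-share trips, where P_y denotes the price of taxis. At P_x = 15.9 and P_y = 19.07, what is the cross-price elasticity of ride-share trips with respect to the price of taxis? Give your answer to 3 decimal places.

0.119

At P_x = 15.9 and P_y = 19.07: Q_x = 2607.357.
∂Q_x/∂P_y = 1.02P_x = 1.02(15.9) = 16.2180.
ε = (∂Q_x/∂P_y)(P_y/Q_x) = 16.2180 × (19.07/2607.357) ≈ 0.119.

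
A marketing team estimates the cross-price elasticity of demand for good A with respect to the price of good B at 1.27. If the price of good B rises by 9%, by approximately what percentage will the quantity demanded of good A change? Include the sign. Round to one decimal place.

11.4%

%ΔQ ≈ ε × %ΔP of good B = 1.27 × (9%) = 11.4%.
Demand for good A rises by about 11.4%.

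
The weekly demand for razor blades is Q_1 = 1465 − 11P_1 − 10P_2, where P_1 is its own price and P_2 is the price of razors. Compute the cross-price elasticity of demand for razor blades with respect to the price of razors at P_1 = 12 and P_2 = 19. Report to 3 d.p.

At P_1 = 12 and P_2 = 19: Q_1 = 1143.
∂Q_1/∂P_2 = -10.
ε = (∂Q_1/∂P_2)(P_2/Q_1) = -10 × (19/1143) ≈ -0.166.
Since ε < 0, razor blades and razors are complements.

-0.166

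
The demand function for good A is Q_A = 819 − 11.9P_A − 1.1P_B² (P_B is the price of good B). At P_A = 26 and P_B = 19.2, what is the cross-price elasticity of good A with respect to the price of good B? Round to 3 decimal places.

At P_A = 26 and P_B = 19.2: Q_A = 104.096.
∂Q_A/∂P_B = -2.2P_B = -2.2(19.2) = -42.2400.
ε = (∂Q_A/∂P_B)(P_B/Q_A) = -42.2400 × (19.2/104.096) ≈ -7.791.
ε < 0: complements.

-7.791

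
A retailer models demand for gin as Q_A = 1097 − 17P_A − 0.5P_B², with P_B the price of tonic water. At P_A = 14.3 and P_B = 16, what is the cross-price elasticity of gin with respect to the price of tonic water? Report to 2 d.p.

-0.35

At P_A = 14.3 and P_B = 16: Q_A = 725.9.
∂Q_A/∂P_B = -1P_B = -1(16) = -16.0000.
ε = (∂Q_A/∂P_B)(P_B/Q_A) = -16.0000 × (16/725.9) ≈ -0.35.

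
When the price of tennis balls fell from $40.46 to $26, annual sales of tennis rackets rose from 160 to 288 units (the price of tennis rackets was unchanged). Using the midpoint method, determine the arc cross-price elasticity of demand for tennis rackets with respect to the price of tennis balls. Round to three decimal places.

-1.313

ΔQ_A = 288 − 160 = 128; ΔP_B = 26 − 40.46 = -14.46.
Midpoints: Q̄_A = 224.0, P̄_B = 33.23.
ε = (ΔQ_A/Q̄_A)/(ΔP_B/P̄_B) = (128/224.0)/(-14.46/33.23) ≈ -1.313.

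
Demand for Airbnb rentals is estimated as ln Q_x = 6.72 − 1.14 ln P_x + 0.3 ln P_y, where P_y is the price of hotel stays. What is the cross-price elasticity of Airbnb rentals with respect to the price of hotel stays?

0.30

In a log-linear (constant-elasticity) demand function, the coefficient on ln P_y is the cross-price elasticity.
ε = 0.30. Positive, so Airbnb rentals and hotel stays are substitutes.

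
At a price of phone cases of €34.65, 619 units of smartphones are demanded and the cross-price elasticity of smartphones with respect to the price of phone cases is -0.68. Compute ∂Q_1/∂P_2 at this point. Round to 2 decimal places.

ε = (∂Q_1/∂P_2)·(P_2/Q_1) ⇒ ∂Q_1/∂P_2 = ε·Q_1/P_2 = -0.68 × 619/34.65 ≈ -12.15.

-12.15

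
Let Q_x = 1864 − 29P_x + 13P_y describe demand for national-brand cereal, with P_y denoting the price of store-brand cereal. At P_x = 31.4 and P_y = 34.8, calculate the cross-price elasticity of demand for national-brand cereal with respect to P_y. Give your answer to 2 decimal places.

At P_x = 31.4 and P_y = 34.8: Q_x = 1405.8.
∂Q_x/∂P_y = 13.
ε = (∂Q_x/∂P_y)(P_y/Q_x) = 13 × (34.8/1405.8) ≈ 0.32.

0.32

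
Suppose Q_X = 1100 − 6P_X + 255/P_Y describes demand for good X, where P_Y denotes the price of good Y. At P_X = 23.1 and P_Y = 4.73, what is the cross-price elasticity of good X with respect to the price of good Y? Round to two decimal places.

At P_X = 23.1 and P_Y = 4.73: Q_X = 1015.311.
∂Q_X/∂P_Y = −255/P_Y² = -11.3977.
ε = (∂Q_X/∂P_Y)(P_Y/Q_X) = -11.3977 × (4.73/1015.311) ≈ -0.05.
ε < 0: complements.

-0.05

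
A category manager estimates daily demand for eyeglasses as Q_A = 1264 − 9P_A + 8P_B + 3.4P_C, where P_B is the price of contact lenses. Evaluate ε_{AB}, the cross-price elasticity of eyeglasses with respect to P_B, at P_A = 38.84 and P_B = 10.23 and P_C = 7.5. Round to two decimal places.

0.08

At P_A = 38.84 and P_B = 10.23 and P_C = 7.5: Q_A = 1021.78.
∂Q_A/∂P_B = 8.
ε = (∂Q_A/∂P_B)(P_B/Q_A) = 8 × (10.23/1021.78) ≈ 0.08.
Since ε > 0, eyeglasses and contact lenses are substitutes.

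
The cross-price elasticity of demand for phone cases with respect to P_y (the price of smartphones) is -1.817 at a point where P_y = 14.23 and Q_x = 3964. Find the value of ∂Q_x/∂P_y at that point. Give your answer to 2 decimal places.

ε = (∂Q_x/∂P_y)·(P_y/Q_x) ⇒ ∂Q_x/∂P_y = ε·Q_x/P_y = -1.817 × 3964/14.23 ≈ -506.16.

-506.16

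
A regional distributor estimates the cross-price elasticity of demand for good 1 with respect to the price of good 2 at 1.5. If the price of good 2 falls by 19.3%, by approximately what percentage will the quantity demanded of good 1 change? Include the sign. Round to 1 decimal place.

-29.0%

%ΔQ ≈ ε × %ΔP of good 2 = 1.5 × (-19.3%) = -29.0%.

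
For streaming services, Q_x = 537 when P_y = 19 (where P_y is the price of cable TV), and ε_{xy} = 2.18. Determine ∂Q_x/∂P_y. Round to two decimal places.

ε = (∂Q_x/∂P_y)·(P_y/Q_x) ⇒ ∂Q_x/∂P_y = ε·Q_x/P_y = 2.18 × 537/19 ≈ 61.61.

61.61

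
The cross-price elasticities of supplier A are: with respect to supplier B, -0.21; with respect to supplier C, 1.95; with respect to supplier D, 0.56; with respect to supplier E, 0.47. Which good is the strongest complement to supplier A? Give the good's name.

Complements have ε < 0. The most negative value is -0.21 (supplier B).

supplier B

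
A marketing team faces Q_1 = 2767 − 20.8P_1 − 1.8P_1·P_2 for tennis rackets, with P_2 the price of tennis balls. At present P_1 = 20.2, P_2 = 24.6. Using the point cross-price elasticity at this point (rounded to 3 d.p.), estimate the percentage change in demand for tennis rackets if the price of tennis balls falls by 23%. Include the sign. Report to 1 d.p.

At P_1 = 20.2, P_2 = 24.6: Q_1 = 1452.384.
∂Q_1/∂P_2 = -1.8P_1 = -36.3600.
ε = (∂Q_1/∂P_2)(P_2/Q_1) = -36.3600 × 24.6/1452.384 ≈ -0.616.
%ΔQ_1 ≈ ε × %ΔP_2 = -0.616 × (-23%) = 14.2%.

14.2%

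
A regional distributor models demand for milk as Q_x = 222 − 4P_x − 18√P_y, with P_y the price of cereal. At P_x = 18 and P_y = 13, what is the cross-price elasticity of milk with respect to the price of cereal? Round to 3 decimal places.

At P_x = 18 and P_y = 13: Q_x = 85.100.
∂Q_x/∂P_y = -18/(2√P_y) = -18/(2√13) = -2.4962.
ε = (∂Q_x/∂P_y)(P_y/Q_x) = -2.4962 × (13/85.100) ≈ -0.381.

-0.381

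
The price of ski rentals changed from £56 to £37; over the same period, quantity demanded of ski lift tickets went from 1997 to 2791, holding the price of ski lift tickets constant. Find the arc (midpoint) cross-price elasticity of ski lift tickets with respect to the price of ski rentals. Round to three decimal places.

ΔQ_A = 2791 − 1997 = 794; ΔP_B = 37 − 56 = -19.
Midpoints: Q̄_A = 2394.0, P̄_B = 46.50.
ε = (ΔQ_A/Q̄_A)/(ΔP_B/P̄_B) = (794/2394.0)/(-19/46.50) ≈ -0.812.

-0.812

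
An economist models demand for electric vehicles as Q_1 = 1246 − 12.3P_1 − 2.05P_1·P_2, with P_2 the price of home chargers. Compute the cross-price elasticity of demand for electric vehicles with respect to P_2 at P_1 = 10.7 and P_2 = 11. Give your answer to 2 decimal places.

-0.28

At P_1 = 10.7 and P_2 = 11: Q_1 = 873.105.
∂Q_1/∂P_2 = -2.05P_1 = -2.05(10.7) = -21.9350.
ε = (∂Q_1/∂P_2)(P_2/Q_1) = -21.9350 × (11/873.105) ≈ -0.28.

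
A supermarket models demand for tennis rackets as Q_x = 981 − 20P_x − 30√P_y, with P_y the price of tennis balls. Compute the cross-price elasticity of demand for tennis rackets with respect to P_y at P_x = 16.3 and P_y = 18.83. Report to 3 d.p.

At P_x = 16.3 and P_y = 18.83: Q_x = 524.819.
∂Q_x/∂P_y = -30/(2√P_y) = -30/(2√18.83) = -3.4567.
ε = (∂Q_x/∂P_y)(P_y/Q_x) = -3.4567 × (18.83/524.819) ≈ -0.124.

-0.124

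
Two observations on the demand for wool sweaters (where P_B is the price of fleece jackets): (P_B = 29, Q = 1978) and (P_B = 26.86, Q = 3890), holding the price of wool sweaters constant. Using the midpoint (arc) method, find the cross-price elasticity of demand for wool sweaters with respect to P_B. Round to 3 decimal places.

ΔQ_A = 3890 − 1978 = 1912; ΔP_B = 26.86 − 29 = -2.14.
Midpoints: Q̄_A = 2934.0, P̄_B = 27.93.
ε = (ΔQ_A/Q̄_A)/(ΔP_B/P̄_B) = (1912/2934.0)/(-2.14/27.93) ≈ -8.505.
ε < 0: wool sweaters and fleece jackets are complements.

-8.505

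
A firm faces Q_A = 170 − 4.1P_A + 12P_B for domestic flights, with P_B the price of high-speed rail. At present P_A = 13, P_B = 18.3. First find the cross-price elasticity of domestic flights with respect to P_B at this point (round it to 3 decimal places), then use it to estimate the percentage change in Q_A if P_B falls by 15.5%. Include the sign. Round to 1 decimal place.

At P_A = 13, P_B = 18.3: Q_A = 336.3.
∂Q_A/∂P_B = 12.
ε = (∂Q_A/∂P_B)(P_B/Q_A) = 12.0000 × 18.3/336.3 ≈ 0.653.
%ΔQ_A ≈ ε × %ΔP_B = 0.653 × (-15.5%) = -10.1%.

-10.1%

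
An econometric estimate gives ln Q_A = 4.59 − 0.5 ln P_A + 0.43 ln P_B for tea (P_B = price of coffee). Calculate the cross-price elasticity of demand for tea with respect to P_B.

0.43

In a log-linear (constant-elasticity) demand function, the coefficient on ln P_B is the cross-price elasticity.
ε = 0.43. Positive, so tea and coffee are substitutes.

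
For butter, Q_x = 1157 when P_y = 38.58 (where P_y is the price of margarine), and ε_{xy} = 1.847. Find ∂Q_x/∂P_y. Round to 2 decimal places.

ε = (∂Q_x/∂P_y)·(P_y/Q_x) ⇒ ∂Q_x/∂P_y = ε·Q_x/P_y = 1.847 × 1157/38.58 ≈ 55.39.

55.39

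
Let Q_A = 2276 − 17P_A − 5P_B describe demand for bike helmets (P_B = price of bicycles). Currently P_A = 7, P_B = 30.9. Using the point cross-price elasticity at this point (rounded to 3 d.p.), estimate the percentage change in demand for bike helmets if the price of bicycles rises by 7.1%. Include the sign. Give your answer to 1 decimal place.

-0.5%

At P_A = 7, P_B = 30.9: Q_A = 2002.5.
∂Q_A/∂P_B = -5.
ε = (∂Q_A/∂P_B)(P_B/Q_A) = -5.0000 × 30.9/2002.5 ≈ -0.077.
%ΔQ_A ≈ ε × %ΔP_B = -0.077 × (7.1%) = -0.5%.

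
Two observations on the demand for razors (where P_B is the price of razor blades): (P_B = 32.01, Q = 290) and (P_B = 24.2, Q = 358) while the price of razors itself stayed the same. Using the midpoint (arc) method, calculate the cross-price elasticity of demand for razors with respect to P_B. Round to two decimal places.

ΔQ_A = 358 − 290 = 68; ΔP_B = 24.2 − 32.01 = -7.81.
Midpoints: Q̄_A = 324.0, P̄_B = 28.10.
ε = (ΔQ_A/Q̄_A)/(ΔP_B/P̄_B) = (68/324.0)/(-7.81/28.10) ≈ -0.76.

-0.76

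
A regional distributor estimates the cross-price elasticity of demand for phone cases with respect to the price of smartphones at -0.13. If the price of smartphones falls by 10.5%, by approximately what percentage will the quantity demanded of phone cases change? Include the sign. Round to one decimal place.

1.4%

%ΔQ ≈ ε × %ΔP of smartphones = -0.13 × (-10.5%) = 1.4%.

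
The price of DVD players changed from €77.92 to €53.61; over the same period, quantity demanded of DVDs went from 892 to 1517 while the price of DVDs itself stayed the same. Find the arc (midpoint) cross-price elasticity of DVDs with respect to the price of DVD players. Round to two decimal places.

ΔQ_A = 1517 − 892 = 625; ΔP_B = 53.61 − 77.92 = -24.31.
Midpoints: Q̄_A = 1204.5, P̄_B = 65.77.
ε = (ΔQ_A/Q̄_A)/(ΔP_B/P̄_B) = (625/1204.5)/(-24.31/65.77) ≈ -1.40.

-1.40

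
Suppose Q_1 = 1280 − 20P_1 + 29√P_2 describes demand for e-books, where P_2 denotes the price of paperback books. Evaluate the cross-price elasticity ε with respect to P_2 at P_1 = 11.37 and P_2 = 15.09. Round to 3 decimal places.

0.048

At P_1 = 11.37 and P_2 = 15.09: Q_1 = 1165.253.
∂Q_1/∂P_2 = 29/(2√P_2) = 29/(2√15.09) = 3.7327.
ε = (∂Q_1/∂P_2)(P_2/Q_1) = 3.7327 × (15.09/1165.253) ≈ 0.048.
ε > 0: substitutes.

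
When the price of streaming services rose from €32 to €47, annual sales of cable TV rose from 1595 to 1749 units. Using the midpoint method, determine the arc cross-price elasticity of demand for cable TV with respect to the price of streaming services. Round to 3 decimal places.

ΔQ_A = 1749 − 1595 = 154; ΔP_B = 47 − 32 = 15.
Midpoints: Q̄_A = 1672.0, P̄_B = 39.50.
ε = (ΔQ_A/Q̄_A)/(ΔP_B/P̄_B) = (154/1672.0)/(15/39.50) ≈ 0.243.

0.243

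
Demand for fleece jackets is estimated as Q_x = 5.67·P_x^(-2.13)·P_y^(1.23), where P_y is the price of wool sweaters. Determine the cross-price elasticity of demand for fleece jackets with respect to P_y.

In a log-linear (constant-elasticity) demand function, the coefficient on the exponent of P_y is the cross-price elasticity.
ε = 1.23. Positive, so fleece jackets and wool sweaters are substitutes.

1.23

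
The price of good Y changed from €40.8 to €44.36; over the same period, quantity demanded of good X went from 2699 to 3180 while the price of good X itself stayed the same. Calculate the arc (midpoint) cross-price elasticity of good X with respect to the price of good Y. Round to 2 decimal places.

1.96

ΔQ_X = 3180 − 2699 = 481; ΔP_Y = 44.36 − 40.8 = 3.56.
Midpoints: Q̄_X = 2939.5, P̄_Y = 42.58.
ε = (ΔQ_X/Q̄_X)/(ΔP_Y/P̄_Y) = (481/2939.5)/(3.56/42.58) ≈ 1.96.
ε > 0: good X and good Y are substitutes.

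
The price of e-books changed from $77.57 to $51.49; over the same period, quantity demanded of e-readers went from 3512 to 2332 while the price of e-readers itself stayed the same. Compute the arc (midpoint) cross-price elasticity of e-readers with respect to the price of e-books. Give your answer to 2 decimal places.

ΔQ_A = 2332 − 3512 = -1180; ΔP_B = 51.49 − 77.57 = -26.08.
Midpoints: Q̄_A = 2922.0, P̄_B = 64.53.
ε = (ΔQ_A/Q̄_A)/(ΔP_B/P̄_B) = (-1180/2922.0)/(-26.08/64.53) ≈ 1.00.

1.00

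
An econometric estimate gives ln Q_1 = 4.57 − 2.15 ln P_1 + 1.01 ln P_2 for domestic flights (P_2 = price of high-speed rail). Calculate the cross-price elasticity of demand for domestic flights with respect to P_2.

In a log-linear (constant-elasticity) demand function, the coefficient on ln P_2 is the cross-price elasticity.
ε = 1.01. Positive, so domestic flights and high-speed rail are substitutes.

1.01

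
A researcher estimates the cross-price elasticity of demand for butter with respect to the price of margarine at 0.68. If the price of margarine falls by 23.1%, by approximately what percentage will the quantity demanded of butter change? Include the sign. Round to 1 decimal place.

-15.7%

%ΔQ ≈ ε × %ΔP of margarine = 0.68 × (-23.1%) = -15.7%.
Demand for butter falls by about 15.7%.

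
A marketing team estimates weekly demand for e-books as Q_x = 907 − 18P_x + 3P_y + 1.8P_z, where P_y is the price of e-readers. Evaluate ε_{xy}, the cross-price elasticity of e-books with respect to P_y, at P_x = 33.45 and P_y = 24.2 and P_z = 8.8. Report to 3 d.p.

At P_x = 33.45 and P_y = 24.2 and P_z = 8.8: Q_x = 393.34.
∂Q_x/∂P_y = 3.
ε = (∂Q_x/∂P_y)(P_y/Q_x) = 3 × (24.2/393.34) ≈ 0.185.
Since ε > 0, e-books and e-readers are substitutes.

0.185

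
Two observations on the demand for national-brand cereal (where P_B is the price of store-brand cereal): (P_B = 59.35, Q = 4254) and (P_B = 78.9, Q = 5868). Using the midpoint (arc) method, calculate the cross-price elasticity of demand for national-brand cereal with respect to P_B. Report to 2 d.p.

1.13

ΔQ_A = 5868 − 4254 = 1614; ΔP_B = 78.9 − 59.35 = 19.55.
Midpoints: Q̄_A = 5061.0, P̄_B = 69.12.
ε = (ΔQ_A/Q̄_A)/(ΔP_B/P̄_B) = (1614/5061.0)/(19.55/69.12) ≈ 1.13.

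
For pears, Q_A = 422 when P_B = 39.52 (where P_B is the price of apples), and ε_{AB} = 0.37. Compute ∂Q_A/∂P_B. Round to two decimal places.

ε = (∂Q_A/∂P_B)·(P_B/Q_A) ⇒ ∂Q_A/∂P_B = ε·Q_A/P_B = 0.37 × 422/39.52 ≈ 3.95.

3.95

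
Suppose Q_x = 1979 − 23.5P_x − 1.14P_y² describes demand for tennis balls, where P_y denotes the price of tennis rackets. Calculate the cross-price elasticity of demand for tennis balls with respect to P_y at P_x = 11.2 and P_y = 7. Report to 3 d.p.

-0.067

At P_x = 11.2 and P_y = 7: Q_x = 1659.94.
∂Q_x/∂P_y = -2.28P_y = -2.28(7) = -15.9600.
ε = (∂Q_x/∂P_y)(P_y/Q_x) = -15.9600 × (7/1659.94) ≈ -0.067.
ε < 0: complements.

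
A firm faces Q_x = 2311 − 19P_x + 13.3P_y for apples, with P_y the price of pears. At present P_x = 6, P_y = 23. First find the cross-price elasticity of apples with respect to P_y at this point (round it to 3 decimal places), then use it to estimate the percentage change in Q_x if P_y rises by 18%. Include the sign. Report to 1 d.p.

At P_x = 6, P_y = 23: Q_x = 2502.9.
∂Q_x/∂P_y = 13.3.
ε = (∂Q_x/∂P_y)(P_y/Q_x) = 13.3000 × 23/2502.9 ≈ 0.122.
%ΔQ_x ≈ ε × %ΔP_y = 0.122 × (18%) = 2.2%.

2.2%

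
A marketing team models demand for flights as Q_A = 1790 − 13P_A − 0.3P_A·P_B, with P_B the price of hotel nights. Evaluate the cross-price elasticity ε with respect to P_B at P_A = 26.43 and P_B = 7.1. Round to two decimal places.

At P_A = 26.43 and P_B = 7.1: Q_A = 1390.114.
∂Q_A/∂P_B = -0.3P_A = -0.3(26.43) = -7.9290.
ε = (∂Q_A/∂P_B)(P_B/Q_A) = -7.9290 × (7.1/1390.114) ≈ -0.04.
ε < 0: complements.

-0.04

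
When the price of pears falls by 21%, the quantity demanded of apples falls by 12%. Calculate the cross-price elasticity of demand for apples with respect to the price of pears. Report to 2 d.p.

0.57

ε = (%ΔQ of apples) / (%ΔP of pears) = (-12%) / (-21%) ≈ 0.57.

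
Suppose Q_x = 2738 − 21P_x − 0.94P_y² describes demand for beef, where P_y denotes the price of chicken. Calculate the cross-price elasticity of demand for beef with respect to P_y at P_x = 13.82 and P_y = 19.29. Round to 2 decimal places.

At P_x = 13.82 and P_y = 19.29: Q_x = 2098.002.
∂Q_x/∂P_y = -1.88P_y = -1.88(19.29) = -36.2652.
ε = (∂Q_x/∂P_y)(P_y/Q_x) = -36.2652 × (19.29/2098.002) ≈ -0.33.
ε < 0: complements.

-0.33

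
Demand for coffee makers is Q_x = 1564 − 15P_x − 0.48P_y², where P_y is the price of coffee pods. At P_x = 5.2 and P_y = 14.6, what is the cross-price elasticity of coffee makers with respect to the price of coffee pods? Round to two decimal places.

At P_x = 5.2 and P_y = 14.6: Q_x = 1383.683.
∂Q_x/∂P_y = -0.96P_y = -0.96(14.6) = -14.0160.
ε = (∂Q_x/∂P_y)(P_y/Q_x) = -14.0160 × (14.6/1383.683) ≈ -0.15.

-0.15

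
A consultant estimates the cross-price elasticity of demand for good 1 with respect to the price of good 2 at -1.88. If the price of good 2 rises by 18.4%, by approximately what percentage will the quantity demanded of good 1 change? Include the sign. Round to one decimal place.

%ΔQ ≈ ε × %ΔP of good 2 = -1.88 × (18.4%) = -34.6%.

-34.6%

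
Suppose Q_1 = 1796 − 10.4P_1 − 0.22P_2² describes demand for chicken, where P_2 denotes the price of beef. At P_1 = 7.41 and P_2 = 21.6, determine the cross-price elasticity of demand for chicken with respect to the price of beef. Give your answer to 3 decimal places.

At P_1 = 7.41 and P_2 = 21.6: Q_1 = 1616.293.
∂Q_1/∂P_2 = -0.44P_2 = -0.44(21.6) = -9.5040.
ε = (∂Q_1/∂P_2)(P_2/Q_1) = -9.5040 × (21.6/1616.293) ≈ -0.127.
ε < 0: complements.

-0.127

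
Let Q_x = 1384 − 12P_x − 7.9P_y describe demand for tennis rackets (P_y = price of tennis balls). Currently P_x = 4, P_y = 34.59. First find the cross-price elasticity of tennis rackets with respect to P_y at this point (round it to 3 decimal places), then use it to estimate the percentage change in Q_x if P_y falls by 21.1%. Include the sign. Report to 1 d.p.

At P_x = 4, P_y = 34.59: Q_x = 1062.739.
∂Q_x/∂P_y = -7.9.
ε = (∂Q_x/∂P_y)(P_y/Q_x) = -7.9000 × 34.59/1062.739 ≈ -0.257.
%ΔQ_x ≈ ε × %ΔP_y = -0.257 × (-21.1%) = 5.4%.

5.4%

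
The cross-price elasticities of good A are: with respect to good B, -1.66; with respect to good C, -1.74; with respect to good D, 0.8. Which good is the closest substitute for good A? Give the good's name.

Substitutes have ε > 0. Among the positive values, 0.8 (good D) is largest.

good D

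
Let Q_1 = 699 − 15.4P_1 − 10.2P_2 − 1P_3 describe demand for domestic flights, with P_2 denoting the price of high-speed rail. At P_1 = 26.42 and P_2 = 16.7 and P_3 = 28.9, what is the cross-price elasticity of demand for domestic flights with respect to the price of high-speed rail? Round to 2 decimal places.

-1.83

At P_1 = 26.42 and P_2 = 16.7 and P_3 = 28.9: Q_1 = 92.892.
∂Q_1/∂P_2 = -10.2.
ε = (∂Q_1/∂P_2)(P_2/Q_1) = -10.2 × (16.7/92.892) ≈ -1.83.
Since ε < 0, domestic flights and high-speed rail are complements.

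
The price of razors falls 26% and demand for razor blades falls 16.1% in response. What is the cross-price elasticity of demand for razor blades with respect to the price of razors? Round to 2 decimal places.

0.62

ε = (%ΔQ of razor blades) / (%ΔP of razors) = (-16.1%) / (-26%) ≈ 0.62.
Positive cross-price elasticity: substitutes.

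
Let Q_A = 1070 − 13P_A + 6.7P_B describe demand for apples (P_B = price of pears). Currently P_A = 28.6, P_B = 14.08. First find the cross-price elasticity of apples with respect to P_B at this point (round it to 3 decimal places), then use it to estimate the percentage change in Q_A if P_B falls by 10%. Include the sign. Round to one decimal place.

At P_A = 28.6, P_B = 14.08: Q_A = 792.536.
∂Q_A/∂P_B = 6.7.
ε = (∂Q_A/∂P_B)(P_B/Q_A) = 6.7000 × 14.08/792.536 ≈ 0.119.
%ΔQ_A ≈ ε × %ΔP_B = 0.119 × (-10%) = -1.2%.

-1.2%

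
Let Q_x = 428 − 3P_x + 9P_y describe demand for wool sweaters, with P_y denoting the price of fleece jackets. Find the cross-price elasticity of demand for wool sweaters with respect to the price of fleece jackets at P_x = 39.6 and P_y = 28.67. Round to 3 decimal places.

At P_x = 39.6 and P_y = 28.67: Q_x = 567.23.
∂Q_x/∂P_y = 9.
ε = (∂Q_x/∂P_y)(P_y/Q_x) = 9 × (28.67/567.23) ≈ 0.455.

0.455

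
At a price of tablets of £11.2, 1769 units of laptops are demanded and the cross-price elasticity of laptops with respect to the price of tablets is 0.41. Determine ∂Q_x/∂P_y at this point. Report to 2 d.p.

ε = (∂Q_x/∂P_y)·(P_y/Q_x) ⇒ ∂Q_x/∂P_y = ε·Q_x/P_y = 0.41 × 1769/11.2 ≈ 64.76.

64.76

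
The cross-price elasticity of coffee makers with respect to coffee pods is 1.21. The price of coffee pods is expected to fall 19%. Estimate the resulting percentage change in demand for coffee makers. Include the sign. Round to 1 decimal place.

-23.0%

%ΔQ ≈ ε × %ΔP of coffee pods = 1.21 × (-19%) = -23.0%.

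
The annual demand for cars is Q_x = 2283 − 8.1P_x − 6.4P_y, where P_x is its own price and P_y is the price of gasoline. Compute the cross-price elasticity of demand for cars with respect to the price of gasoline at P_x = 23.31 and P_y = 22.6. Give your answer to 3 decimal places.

-0.074

At P_x = 23.31 and P_y = 22.6: Q_x = 1949.549.
∂Q_x/∂P_y = -6.4.
ε = (∂Q_x/∂P_y)(P_y/Q_x) = -6.4 × (22.6/1949.549) ≈ -0.074.
Since ε < 0, cars and gasoline are complements.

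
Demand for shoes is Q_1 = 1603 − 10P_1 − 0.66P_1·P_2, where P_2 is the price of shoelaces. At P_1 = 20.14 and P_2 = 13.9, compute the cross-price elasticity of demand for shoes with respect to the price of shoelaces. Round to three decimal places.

-0.152

At P_1 = 20.14 and P_2 = 13.9: Q_1 = 1216.836.
∂Q_1/∂P_2 = -0.66P_1 = -0.66(20.14) = -13.2924.
ε = (∂Q_1/∂P_2)(P_2/Q_1) = -13.2924 × (13.9/1216.836) ≈ -0.152.
ε < 0: complements.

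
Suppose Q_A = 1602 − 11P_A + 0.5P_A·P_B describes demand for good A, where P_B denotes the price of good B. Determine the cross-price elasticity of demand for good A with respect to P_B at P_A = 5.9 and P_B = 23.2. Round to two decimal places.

At P_A = 5.9 and P_B = 23.2: Q_A = 1605.54.
∂Q_A/∂P_B = 0.5P_A = 0.5(5.9) = 2.9500.
ε = (∂Q_A/∂P_B)(P_B/Q_A) = 2.9500 × (23.2/1605.54) ≈ 0.04.
ε > 0: substitutes.

0.04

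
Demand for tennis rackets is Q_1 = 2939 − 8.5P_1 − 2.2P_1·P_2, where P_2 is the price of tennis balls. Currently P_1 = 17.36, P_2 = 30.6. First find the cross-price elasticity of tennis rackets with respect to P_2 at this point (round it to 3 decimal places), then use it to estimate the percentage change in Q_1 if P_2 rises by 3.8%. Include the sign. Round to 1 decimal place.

At P_1 = 17.36, P_2 = 30.6: Q_1 = 1622.765.
∂Q_1/∂P_2 = -2.2P_1 = -38.1920.
ε = (∂Q_1/∂P_2)(P_2/Q_1) = -38.1920 × 30.6/1622.765 ≈ -0.720.
%ΔQ_1 ≈ ε × %ΔP_2 = -0.720 × (3.8%) = -2.7%.

-2.7%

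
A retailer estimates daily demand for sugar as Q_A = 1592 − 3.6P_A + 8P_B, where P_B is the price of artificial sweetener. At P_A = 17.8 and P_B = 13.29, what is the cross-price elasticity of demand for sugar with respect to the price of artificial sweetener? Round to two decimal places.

At P_A = 17.8 and P_B = 13.29: Q_A = 1634.24.
∂Q_A/∂P_B = 8.
ε = (∂Q_A/∂P_B)(P_B/Q_A) = 8 × (13.29/1634.24) ≈ 0.07.

0.07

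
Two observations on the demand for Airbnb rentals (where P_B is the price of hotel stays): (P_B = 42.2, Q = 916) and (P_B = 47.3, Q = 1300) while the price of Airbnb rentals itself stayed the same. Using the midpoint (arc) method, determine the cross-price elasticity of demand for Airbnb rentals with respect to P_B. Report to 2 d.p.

3.04

ΔQ_A = 1300 − 916 = 384; ΔP_B = 47.3 − 42.2 = 5.1.
Midpoints: Q̄_A = 1108.0, P̄_B = 44.75.
ε = (ΔQ_A/Q̄_A)/(ΔP_B/P̄_B) = (384/1108.0)/(5.1/44.75) ≈ 3.04.
ε > 0: Airbnb rentals and hotel stays are substitutes.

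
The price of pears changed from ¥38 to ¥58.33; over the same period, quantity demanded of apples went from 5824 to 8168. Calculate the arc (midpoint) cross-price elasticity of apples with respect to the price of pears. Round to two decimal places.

0.79

ΔQ_A = 8168 − 5824 = 2344; ΔP_B = 58.33 − 38 = 20.33.
Midpoints: Q̄_A = 6996.0, P̄_B = 48.16.
ε = (ΔQ_A/Q̄_A)/(ΔP_B/P̄_B) = (2344/6996.0)/(20.33/48.16) ≈ 0.79.
ε > 0: apples and pears are substitutes.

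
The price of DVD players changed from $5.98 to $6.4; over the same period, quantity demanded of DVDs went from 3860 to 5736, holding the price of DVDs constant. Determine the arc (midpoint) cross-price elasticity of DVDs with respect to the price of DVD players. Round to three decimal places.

ΔQ_A = 5736 − 3860 = 1876; ΔP_B = 6.4 − 5.98 = 0.42.
Midpoints: Q̄_A = 4798.0, P̄_B = 6.19.
ε = (ΔQ_A/Q̄_A)/(ΔP_B/P̄_B) = (1876/4798.0)/(0.42/6.19) ≈ 5.763.

5.763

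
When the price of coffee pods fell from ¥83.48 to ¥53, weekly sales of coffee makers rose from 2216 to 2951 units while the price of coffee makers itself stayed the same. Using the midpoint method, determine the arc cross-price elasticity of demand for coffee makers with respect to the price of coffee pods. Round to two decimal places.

-0.64

ΔQ_A = 2951 − 2216 = 735; ΔP_B = 53 − 83.48 = -30.48.
Midpoints: Q̄_A = 2583.5, P̄_B = 68.24.
ε = (ΔQ_A/Q̄_A)/(ΔP_B/P̄_B) = (735/2583.5)/(-30.48/68.24) ≈ -0.64.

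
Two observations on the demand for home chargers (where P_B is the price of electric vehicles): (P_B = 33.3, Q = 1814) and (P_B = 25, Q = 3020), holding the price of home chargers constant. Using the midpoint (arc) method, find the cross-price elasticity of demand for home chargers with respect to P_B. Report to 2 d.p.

-1.75

ΔQ_A = 3020 − 1814 = 1206; ΔP_B = 25 − 33.3 = -8.3.
Midpoints: Q̄_A = 2417.0, P̄_B = 29.15.
ε = (ΔQ_A/Q̄_A)/(ΔP_B/P̄_B) = (1206/2417.0)/(-8.3/29.15) ≈ -1.75.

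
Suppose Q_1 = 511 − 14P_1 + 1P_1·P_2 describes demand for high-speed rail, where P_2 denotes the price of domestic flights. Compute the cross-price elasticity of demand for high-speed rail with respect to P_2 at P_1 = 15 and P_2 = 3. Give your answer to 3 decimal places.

0.130

At P_1 = 15 and P_2 = 3: Q_1 = 346.
∂Q_1/∂P_2 = 1P_1 = 1(15) = 15.0000.
ε = (∂Q_1/∂P_2)(P_2/Q_1) = 15.0000 × (3/346) ≈ 0.130.
ε > 0: substitutes.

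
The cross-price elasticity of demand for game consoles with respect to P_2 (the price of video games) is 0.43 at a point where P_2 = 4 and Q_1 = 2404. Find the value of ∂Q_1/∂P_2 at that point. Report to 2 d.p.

258.43

ε = (∂Q_1/∂P_2)·(P_2/Q_1) ⇒ ∂Q_1/∂P_2 = ε·Q_1/P_2 = 0.43 × 2404/4 ≈ 258.43.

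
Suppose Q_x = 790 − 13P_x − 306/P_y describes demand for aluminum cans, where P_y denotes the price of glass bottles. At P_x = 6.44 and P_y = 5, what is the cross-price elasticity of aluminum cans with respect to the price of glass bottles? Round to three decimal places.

0.095

At P_x = 6.44 and P_y = 5: Q_x = 645.08.
∂Q_x/∂P_y = 306/P_y² = 12.2400.
ε = (∂Q_x/∂P_y)(P_y/Q_x) = 12.2400 × (5/645.08) ≈ 0.095.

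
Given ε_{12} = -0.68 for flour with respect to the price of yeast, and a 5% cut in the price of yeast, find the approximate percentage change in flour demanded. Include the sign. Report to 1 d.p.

3.4%

%ΔQ ≈ ε × %ΔP of yeast = -0.68 × (-5%) = 3.4%.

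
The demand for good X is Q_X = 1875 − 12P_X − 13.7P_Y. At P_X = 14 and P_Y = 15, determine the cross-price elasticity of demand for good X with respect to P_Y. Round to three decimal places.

-0.137

At P_X = 14 and P_Y = 15: Q_X = 1501.5.
∂Q_X/∂P_Y = -13.7.
ε = (∂Q_X/∂P_Y)(P_Y/Q_X) = -13.7 × (15/1501.5) ≈ -0.137.
Since ε < 0, good X and good Y are complements.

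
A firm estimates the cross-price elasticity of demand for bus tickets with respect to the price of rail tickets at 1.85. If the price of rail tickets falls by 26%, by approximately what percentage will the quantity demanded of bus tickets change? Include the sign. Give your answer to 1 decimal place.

%ΔQ ≈ ε × %ΔP of rail tickets = 1.85 × (-26%) = -48.1%.
Demand for bus tickets falls by about 48.1%.

-48.1%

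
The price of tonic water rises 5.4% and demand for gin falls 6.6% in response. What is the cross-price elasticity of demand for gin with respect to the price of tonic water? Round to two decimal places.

ε = (%ΔQ of gin) / (%ΔP of tonic water) = (-6.6%) / (5.4%) ≈ -1.22.
Negative cross-price elasticity: complements.

-1.22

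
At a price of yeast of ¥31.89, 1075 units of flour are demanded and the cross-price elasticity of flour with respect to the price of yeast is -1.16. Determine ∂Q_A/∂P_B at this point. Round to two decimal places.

-39.10

ε = (∂Q_A/∂P_B)·(P_B/Q_A) ⇒ ∂Q_A/∂P_B = ε·Q_A/P_B = -1.16 × 1075/31.89 ≈ -39.10.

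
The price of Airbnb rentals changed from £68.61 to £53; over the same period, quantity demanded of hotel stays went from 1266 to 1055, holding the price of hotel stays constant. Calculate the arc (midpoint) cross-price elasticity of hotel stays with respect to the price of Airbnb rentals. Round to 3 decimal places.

ΔQ_A = 1055 − 1266 = -211; ΔP_B = 53 − 68.61 = -15.61.
Midpoints: Q̄_A = 1160.5, P̄_B = 60.80.
ε = (ΔQ_A/Q̄_A)/(ΔP_B/P̄_B) = (-211/1160.5)/(-15.61/60.80) ≈ 0.708.
ε > 0: hotel stays and Airbnb rentals are substitutes.

0.708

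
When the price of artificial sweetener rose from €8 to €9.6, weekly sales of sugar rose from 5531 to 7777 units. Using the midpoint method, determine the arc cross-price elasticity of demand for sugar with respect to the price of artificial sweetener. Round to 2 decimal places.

ΔQ_A = 7777 − 5531 = 2246; ΔP_B = 9.6 − 8 = 1.6.
Midpoints: Q̄_A = 6654.0, P̄_B = 8.80.
ε = (ΔQ_A/Q̄_A)/(ΔP_B/P̄_B) = (2246/6654.0)/(1.6/8.80) ≈ 1.86.
ε > 0: sugar and artificial sweetener are substitutes.

1.86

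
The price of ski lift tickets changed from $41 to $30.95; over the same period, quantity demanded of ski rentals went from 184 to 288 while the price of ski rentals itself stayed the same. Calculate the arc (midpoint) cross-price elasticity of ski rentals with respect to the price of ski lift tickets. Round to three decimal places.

-1.577

ΔQ_A = 288 − 184 = 104; ΔP_B = 30.95 − 41 = -10.05.
Midpoints: Q̄_A = 236.0, P̄_B = 35.98.
ε = (ΔQ_A/Q̄_A)/(ΔP_B/P̄_B) = (104/236.0)/(-10.05/35.98) ≈ -1.577.
ε < 0: ski rentals and ski lift tickets are complements.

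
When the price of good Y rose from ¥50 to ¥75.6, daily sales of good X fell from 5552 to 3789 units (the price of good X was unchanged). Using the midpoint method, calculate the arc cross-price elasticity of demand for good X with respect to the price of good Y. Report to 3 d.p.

-0.926

ΔQ_X = 3789 − 5552 = -1763; ΔP_Y = 75.6 − 50 = 25.6.
Midpoints: Q̄_X = 4670.5, P̄_Y = 62.80.
ε = (ΔQ_X/Q̄_X)/(ΔP_Y/P̄_Y) = (-1763/4670.5)/(25.6/62.80) ≈ -0.926.
ε < 0: good X and good Y are complements.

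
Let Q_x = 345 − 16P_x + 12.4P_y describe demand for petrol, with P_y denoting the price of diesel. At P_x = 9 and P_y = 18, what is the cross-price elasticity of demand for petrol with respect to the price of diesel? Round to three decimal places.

At P_x = 9 and P_y = 18: Q_x = 424.2.
∂Q_x/∂P_y = 12.4.
ε = (∂Q_x/∂P_y)(P_y/Q_x) = 12.4 × (18/424.2) ≈ 0.526.
Since ε > 0, petrol and diesel are substitutes.

0.526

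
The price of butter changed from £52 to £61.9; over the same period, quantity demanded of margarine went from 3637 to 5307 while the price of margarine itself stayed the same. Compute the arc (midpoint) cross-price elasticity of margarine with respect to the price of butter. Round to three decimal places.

2.148

ΔQ_A = 5307 − 3637 = 1670; ΔP_B = 61.9 − 52 = 9.9.
Midpoints: Q̄_A = 4472.0, P̄_B = 56.95.
ε = (ΔQ_A/Q̄_A)/(ΔP_B/P̄_B) = (1670/4472.0)/(9.9/56.95) ≈ 2.148.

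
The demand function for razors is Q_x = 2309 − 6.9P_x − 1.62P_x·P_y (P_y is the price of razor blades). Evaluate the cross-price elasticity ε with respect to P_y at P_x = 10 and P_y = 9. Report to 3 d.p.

-0.070

At P_x = 10 and P_y = 9: Q_x = 2094.2.
∂Q_x/∂P_y = -1.62P_x = -1.62(10) = -16.2000.
ε = (∂Q_x/∂P_y)(P_y/Q_x) = -16.2000 × (9/2094.2) ≈ -0.070.
ε < 0: complements.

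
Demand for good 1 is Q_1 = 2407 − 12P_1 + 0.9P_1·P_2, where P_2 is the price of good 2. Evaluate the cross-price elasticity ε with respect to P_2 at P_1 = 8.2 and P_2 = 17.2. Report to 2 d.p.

At P_1 = 8.2 and P_2 = 17.2: Q_1 = 2435.536.
∂Q_1/∂P_2 = 0.9P_1 = 0.9(8.2) = 7.3800.
ε = (∂Q_1/∂P_2)(P_2/Q_1) = 7.3800 × (17.2/2435.536) ≈ 0.05.
ε > 0: substitutes.

0.05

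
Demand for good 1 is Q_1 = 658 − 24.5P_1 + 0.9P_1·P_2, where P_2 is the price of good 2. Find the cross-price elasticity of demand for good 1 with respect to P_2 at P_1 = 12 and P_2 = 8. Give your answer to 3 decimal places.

At P_1 = 12 and P_2 = 8: Q_1 = 450.4.
∂Q_1/∂P_2 = 0.9P_1 = 0.9(12) = 10.8000.
ε = (∂Q_1/∂P_2)(P_2/Q_1) = 10.8000 × (8/450.4) ≈ 0.192.

0.192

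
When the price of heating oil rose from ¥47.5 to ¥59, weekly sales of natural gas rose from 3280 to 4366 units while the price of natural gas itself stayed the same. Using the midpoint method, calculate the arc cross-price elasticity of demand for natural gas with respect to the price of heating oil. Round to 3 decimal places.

ΔQ_A = 4366 − 3280 = 1086; ΔP_B = 59 − 47.5 = 11.5.
Midpoints: Q̄_A = 3823.0, P̄_B = 53.25.
ε = (ΔQ_A/Q̄_A)/(ΔP_B/P̄_B) = (1086/3823.0)/(11.5/53.25) ≈ 1.315.
ε > 0: natural gas and heating oil are substitutes.

1.315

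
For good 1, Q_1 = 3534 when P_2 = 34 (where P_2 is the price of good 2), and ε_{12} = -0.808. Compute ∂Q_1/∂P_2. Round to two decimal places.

ε = (∂Q_1/∂P_2)·(P_2/Q_1) ⇒ ∂Q_1/∂P_2 = ε·Q_1/P_2 = -0.808 × 3534/34 ≈ -83.98.

-83.98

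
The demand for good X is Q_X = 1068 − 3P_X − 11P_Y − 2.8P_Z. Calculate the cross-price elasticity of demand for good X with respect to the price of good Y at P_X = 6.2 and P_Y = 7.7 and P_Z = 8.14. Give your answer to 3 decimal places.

At P_X = 6.2 and P_Y = 7.7 and P_Z = 8.14: Q_X = 941.908.
∂Q_X/∂P_Y = -11.
ε = (∂Q_X/∂P_Y)(P_Y/Q_X) = -11 × (7.7/941.908) ≈ -0.090.

-0.090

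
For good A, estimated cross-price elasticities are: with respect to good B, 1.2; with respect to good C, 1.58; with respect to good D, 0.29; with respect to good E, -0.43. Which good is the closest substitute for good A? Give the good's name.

good C

Substitutes have ε > 0. Among the positive values, 1.58 (good C) is largest.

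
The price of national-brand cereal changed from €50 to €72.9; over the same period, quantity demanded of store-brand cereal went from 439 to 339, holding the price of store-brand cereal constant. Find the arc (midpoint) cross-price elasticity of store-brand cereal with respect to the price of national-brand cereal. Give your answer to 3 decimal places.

-0.690

ΔQ_A = 339 − 439 = -100; ΔP_B = 72.9 − 50 = 22.9.
Midpoints: Q̄_A = 389.0, P̄_B = 61.45.
ε = (ΔQ_A/Q̄_A)/(ΔP_B/P̄_B) = (-100/389.0)/(22.9/61.45) ≈ -0.690.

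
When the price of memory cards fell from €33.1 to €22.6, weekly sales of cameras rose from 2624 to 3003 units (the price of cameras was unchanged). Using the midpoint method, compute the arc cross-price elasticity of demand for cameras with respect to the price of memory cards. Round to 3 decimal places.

ΔQ_A = 3003 − 2624 = 379; ΔP_B = 22.6 − 33.1 = -10.5.
Midpoints: Q̄_A = 2813.5, P̄_B = 27.85.
ε = (ΔQ_A/Q̄_A)/(ΔP_B/P̄_B) = (379/2813.5)/(-10.5/27.85) ≈ -0.357.
ε < 0: cameras and memory cards are complements.

-0.357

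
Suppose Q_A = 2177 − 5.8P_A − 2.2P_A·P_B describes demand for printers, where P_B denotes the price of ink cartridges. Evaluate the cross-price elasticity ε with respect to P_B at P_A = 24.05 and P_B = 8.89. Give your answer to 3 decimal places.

At P_A = 24.05 and P_B = 8.89: Q_A = 1567.140.
∂Q_A/∂P_B = -2.2P_A = -2.2(24.05) = -52.9100.
ε = (∂Q_A/∂P_B)(P_B/Q_A) = -52.9100 × (8.89/1567.140) ≈ -0.300.

-0.300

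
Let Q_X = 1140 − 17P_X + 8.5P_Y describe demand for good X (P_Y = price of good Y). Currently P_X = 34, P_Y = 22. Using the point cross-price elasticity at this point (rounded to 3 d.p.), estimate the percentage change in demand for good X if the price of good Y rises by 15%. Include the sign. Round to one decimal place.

At P_X = 34, P_Y = 22: Q_X = 749.
∂Q_X/∂P_Y = 8.5.
ε = (∂Q_X/∂P_Y)(P_Y/Q_X) = 8.5000 × 22/749 ≈ 0.250.
%ΔQ_X ≈ ε × %ΔP_Y = 0.250 × (15%) = 3.8%.

3.8%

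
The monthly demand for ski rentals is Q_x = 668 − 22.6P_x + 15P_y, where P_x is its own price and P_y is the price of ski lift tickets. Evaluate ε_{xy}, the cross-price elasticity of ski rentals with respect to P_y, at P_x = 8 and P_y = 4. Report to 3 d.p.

0.110

At P_x = 8 and P_y = 4: Q_x = 547.2.
∂Q_x/∂P_y = 15.
ε = (∂Q_x/∂P_y)(P_y/Q_x) = 15 × (4/547.2) ≈ 0.110.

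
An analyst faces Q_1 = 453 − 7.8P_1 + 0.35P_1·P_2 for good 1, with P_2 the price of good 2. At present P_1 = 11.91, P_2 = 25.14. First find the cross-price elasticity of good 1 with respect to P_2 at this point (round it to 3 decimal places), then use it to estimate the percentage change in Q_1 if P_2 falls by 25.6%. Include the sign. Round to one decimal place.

At P_1 = 11.91, P_2 = 25.14: Q_1 = 464.898.
∂Q_1/∂P_2 = 0.35P_1 = 4.1685.
ε = (∂Q_1/∂P_2)(P_2/Q_1) = 4.1685 × 25.14/464.898 ≈ 0.225.
%ΔQ_1 ≈ ε × %ΔP_2 = 0.225 × (-25.6%) = -5.8%.

-5.8%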